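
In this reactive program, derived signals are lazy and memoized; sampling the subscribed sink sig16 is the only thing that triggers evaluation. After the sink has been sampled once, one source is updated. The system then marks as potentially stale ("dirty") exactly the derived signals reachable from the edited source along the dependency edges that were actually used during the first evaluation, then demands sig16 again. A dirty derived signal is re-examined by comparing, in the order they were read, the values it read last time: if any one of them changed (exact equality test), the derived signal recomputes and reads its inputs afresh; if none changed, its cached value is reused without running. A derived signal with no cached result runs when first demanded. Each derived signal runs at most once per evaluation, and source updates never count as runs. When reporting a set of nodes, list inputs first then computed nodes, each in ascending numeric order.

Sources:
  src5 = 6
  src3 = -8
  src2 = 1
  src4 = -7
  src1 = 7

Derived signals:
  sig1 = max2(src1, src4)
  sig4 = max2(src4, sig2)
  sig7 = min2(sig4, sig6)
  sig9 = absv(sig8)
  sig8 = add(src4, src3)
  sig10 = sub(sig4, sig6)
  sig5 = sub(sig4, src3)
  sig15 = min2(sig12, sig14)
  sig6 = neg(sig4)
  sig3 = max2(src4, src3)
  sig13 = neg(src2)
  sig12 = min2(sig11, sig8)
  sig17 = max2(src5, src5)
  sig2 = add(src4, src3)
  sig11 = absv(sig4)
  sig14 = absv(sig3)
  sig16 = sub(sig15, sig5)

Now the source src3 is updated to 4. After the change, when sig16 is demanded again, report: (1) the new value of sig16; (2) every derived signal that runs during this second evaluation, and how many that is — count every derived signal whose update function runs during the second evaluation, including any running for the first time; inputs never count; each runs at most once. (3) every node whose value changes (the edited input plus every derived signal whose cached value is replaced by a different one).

First demand of the output computes:
  sig2 = add(-7, -8) = -15
  sig3 = max2(-7, -8) = -7
  sig4 = max2(-7, -15) = -7
  sig5 = sub(-7, -8) = 1
  sig8 = add(-7, -8) = -15
  sig11 = absv(-7) = 7
  sig12 = min2(7, -15) = -15
  sig14 = absv(-7) = 7
  sig15 = min2(-15, 7) = -15
  sig16 = sub(-15, 1) = -16

After the edit, cleaning proceeds:
  sig2: a read changed (src3 -8->4) — executes, giving -3.
  sig3: a read changed (src3 -8->4) — executes, giving 4.
  sig4: a read changed (sig2 -15->-3) — executes, giving -3.
  sig5: a read changed (sig4 -7->-3; src3 -8->4) — executes, giving -7.
  sig8: a read changed (src3 -8->4) — executes, giving -3.
  sig11: a read changed (sig4 -7->-3) — executes, giving 3.
  sig12: a read changed (sig11 7->3; sig8 -15->-3) — executes, giving -3.
  sig14: a read changed (sig3 -7->4) — executes, giving 4.
  sig15: a read changed (sig12 -15->-3; sig14 7->4) — executes, giving -3.
  sig16: a read changed (sig15 -15->-3; sig5 1->-7) — executes, giving 4.

Demanding sig16 again yields 4.
10 derived signals run: sig2, sig3, sig4, sig5, sig8, sig11, sig12, sig14, sig15, sig16.
The nodes whose values change: src3, sig2, sig3, sig4, sig5, sig8, sig11, sig12, sig14, sig15, sig16.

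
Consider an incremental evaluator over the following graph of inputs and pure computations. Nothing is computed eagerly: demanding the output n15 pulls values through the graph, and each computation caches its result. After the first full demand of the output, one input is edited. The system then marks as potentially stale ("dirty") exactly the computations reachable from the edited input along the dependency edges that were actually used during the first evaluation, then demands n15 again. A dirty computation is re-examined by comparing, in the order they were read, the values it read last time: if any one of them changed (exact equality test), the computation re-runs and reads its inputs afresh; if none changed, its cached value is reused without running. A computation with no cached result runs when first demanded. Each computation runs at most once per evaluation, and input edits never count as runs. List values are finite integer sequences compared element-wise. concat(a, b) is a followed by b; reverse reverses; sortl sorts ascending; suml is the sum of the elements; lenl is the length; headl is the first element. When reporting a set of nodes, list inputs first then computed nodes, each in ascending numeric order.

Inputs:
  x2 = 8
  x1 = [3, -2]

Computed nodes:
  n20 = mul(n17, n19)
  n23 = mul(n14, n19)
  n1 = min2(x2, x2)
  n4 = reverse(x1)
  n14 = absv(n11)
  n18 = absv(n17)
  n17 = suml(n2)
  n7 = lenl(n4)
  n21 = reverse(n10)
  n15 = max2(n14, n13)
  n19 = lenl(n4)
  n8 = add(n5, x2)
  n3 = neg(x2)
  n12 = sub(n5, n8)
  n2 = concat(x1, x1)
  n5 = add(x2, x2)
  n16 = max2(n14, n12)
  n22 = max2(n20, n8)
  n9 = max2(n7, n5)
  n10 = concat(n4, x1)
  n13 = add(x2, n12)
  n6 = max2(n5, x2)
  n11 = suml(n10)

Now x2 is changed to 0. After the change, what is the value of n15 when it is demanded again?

n15 now evaluates to 2.
The important point: n13 recomputes to an identical value, and the output ends up unchanged.

Initial pass — values computed on the first demand:
  n4 = reverse([3, -2]) = [-2, 3]
  n5 = add(8, 8) = 16
  n8 = add(16, 8) = 24
  n10 = concat([-2, 3], [3, -2]) = [-2, 3, 3, -2]
  n11 = suml([-2, 3, 3, -2]) = 2
  n12 = sub(16, 24) = -8
  n13 = add(8, -8) = 0
  n14 = absv(2) = 2
  n15 = max2(2, 0) = 2

Second demand — change propagation:
  n5: re-runs because x2 8->0; x2 8->0; new result 0.
  n8: re-runs because n5 16->0; x2 8->0; new result 0.
  n12: re-runs because n5 16->0; n8 24->0; new result 0.
  n13: re-runs because x2 8->0; n12 -8->0; new result 0 (unchanged).
  n15: re-examined; everything it read last time is the same (n14 unchanged, n13 unchanged) — cache 2 kept, no run.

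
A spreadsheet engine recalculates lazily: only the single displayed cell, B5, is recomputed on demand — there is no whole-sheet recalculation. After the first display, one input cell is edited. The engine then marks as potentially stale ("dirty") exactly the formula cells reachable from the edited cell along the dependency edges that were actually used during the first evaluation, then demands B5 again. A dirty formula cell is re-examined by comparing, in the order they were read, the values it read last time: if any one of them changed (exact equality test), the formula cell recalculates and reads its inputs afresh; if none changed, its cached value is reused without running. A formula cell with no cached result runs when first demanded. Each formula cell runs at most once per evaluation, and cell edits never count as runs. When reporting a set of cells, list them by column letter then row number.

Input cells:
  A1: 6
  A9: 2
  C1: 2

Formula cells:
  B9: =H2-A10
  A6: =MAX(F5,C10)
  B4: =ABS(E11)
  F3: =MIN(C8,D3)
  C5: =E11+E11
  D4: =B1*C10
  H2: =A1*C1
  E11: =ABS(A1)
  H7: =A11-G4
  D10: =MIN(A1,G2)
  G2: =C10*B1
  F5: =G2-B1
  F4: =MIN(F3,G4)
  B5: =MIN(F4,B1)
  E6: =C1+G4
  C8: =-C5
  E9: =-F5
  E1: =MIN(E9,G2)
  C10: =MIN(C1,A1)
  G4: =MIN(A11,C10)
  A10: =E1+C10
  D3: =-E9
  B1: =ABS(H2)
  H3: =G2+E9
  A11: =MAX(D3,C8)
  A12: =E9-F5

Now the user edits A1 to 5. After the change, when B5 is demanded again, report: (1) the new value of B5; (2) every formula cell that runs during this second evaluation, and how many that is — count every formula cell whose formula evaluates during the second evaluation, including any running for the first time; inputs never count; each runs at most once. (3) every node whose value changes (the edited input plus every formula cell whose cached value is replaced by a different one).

New value of B5: -10.
Formula cells that run: A11, B1, B5, C5, C8, C10, D3, E9, E11, F3, F4, F5, G2, G4, H2 — 15 in total.
Values that change: A1, A11, B1, B5, C5, C8, D3, E9, E11, F3, F4, F5, G2, H2.

First evaluation (everything demanded from the output):
  C10 = MIN(2, 6) = 2
  E11 = ABS(6) = 6
  C5 = 6 + 6 = 12
  C8 = -(12) = -12
  H2 = 6 * 2 = 12
  B1 = ABS(12) = 12
  G2 = 2 * 12 = 24
  F5 = 24 - 12 = 12
  E9 = -(12) = -12
  D3 = -(-12) = 12
  A11 = MAX(12, -12) = 12
  F3 = MIN(-12, 12) = -12
  G4 = MIN(12, 2) = 2
  F4 = MIN(-12, 2) = -12
  B5 = MIN(-12, 12) = -12

Propagation after the edit:
  C10: runs — A1 6->5; result 2 (same value as before).
  E11: runs — A1 6->5; result 5.
  C5: runs — E11 6->5; E11 6->5; result 10.
  C8: runs — C5 12->10; result -10.
  H2: runs — A1 6->5; result 10.
  B1: runs — H2 12->10; result 10.
  G2: runs — B1 12->10; result 20.
  F5: runs — G2 24->20; B1 12->10; result 10.
  E9: runs — F5 12->10; result -10.
  D3: runs — E9 -12->-10; result 10.
  A11: runs — D3 12->10; C8 -12->-10; result 10.
  F3: runs — C8 -12->-10; D3 12->10; result -10.
  G4: runs — A11 12->10; result 2 (same value as before).
  F4: runs — F3 -12->-10; result -10.
  B5: runs — F4 -12->-10; B1 12->10; result -10.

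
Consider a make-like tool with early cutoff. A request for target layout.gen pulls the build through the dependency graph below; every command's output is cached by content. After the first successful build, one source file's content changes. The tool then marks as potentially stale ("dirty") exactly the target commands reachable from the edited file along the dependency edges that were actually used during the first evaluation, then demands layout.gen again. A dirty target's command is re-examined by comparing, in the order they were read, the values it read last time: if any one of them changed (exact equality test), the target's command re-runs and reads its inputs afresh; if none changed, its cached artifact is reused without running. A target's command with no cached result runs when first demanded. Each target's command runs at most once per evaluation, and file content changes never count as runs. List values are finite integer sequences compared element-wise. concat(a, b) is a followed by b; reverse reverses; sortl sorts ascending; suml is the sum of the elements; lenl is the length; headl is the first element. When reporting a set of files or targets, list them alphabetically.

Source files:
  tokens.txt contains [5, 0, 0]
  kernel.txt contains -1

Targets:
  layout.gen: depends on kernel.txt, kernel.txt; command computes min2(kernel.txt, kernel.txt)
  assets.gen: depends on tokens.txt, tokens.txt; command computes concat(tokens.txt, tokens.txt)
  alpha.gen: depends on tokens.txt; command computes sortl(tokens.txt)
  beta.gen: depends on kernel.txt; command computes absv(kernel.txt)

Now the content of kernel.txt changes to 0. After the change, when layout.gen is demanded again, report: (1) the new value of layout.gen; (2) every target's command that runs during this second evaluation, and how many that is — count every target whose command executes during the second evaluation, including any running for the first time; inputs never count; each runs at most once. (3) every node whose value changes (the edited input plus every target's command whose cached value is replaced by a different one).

First demand of the output computes:
  layout.gen = min2(-1, -1) = -1

After the edit, cleaning proceeds:
  layout.gen: a read changed (kernel.txt -1->0; kernel.txt -1->0) — executes, giving 0.

Demanding layout.gen again yields 0.
1 target commands run: layout.gen.
The nodes whose values change: kernel.txt, layout.gen.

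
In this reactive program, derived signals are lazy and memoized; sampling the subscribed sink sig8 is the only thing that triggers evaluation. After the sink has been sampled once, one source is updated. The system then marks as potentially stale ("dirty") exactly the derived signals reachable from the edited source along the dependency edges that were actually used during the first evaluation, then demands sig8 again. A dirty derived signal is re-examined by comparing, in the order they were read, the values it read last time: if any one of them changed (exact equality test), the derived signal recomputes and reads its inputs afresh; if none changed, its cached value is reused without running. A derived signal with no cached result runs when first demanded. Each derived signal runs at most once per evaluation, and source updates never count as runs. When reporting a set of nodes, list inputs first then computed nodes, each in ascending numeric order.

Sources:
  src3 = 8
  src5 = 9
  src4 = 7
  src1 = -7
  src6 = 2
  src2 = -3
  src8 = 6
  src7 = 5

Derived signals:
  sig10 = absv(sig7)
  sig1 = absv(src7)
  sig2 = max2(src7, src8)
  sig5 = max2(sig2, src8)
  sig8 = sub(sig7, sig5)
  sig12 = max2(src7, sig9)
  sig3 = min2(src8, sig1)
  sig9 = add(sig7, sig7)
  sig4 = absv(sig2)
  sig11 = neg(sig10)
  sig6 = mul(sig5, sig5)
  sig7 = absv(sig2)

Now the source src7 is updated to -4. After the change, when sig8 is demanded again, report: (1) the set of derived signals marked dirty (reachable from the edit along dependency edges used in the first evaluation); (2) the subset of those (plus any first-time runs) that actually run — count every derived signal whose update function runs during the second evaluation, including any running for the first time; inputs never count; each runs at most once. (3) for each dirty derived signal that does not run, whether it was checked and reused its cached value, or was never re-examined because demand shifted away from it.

First demand of the output computes:
  sig2 = max2(5, 6) = 6
  sig5 = max2(6, 6) = 6
  sig7 = absv(6) = 6
  sig8 = sub(6, 6) = 0

After the edit, cleaning proceeds:
  sig2: a read changed (src7 5->-4) — executes, giving 6 — identical to its old value.
  sig5: dirty, but its reads are unchanged (sig2 unchanged, src8 unchanged); cached 6 stands.
  sig7: dirty, but its reads are unchanged (sig2 unchanged); cached 6 stands.
  sig8: dirty, but its reads are unchanged (sig7 unchanged, sig5 unchanged); cached 0 stands.

Note the absorption at sig2: it re-runs yet its value is the same, leaving the output's value untouched.

The edit dirties: sig2, sig5, sig7, sig8.
1 derived signals run: sig2.
Cache hits after checking: sig5, sig7, sig8.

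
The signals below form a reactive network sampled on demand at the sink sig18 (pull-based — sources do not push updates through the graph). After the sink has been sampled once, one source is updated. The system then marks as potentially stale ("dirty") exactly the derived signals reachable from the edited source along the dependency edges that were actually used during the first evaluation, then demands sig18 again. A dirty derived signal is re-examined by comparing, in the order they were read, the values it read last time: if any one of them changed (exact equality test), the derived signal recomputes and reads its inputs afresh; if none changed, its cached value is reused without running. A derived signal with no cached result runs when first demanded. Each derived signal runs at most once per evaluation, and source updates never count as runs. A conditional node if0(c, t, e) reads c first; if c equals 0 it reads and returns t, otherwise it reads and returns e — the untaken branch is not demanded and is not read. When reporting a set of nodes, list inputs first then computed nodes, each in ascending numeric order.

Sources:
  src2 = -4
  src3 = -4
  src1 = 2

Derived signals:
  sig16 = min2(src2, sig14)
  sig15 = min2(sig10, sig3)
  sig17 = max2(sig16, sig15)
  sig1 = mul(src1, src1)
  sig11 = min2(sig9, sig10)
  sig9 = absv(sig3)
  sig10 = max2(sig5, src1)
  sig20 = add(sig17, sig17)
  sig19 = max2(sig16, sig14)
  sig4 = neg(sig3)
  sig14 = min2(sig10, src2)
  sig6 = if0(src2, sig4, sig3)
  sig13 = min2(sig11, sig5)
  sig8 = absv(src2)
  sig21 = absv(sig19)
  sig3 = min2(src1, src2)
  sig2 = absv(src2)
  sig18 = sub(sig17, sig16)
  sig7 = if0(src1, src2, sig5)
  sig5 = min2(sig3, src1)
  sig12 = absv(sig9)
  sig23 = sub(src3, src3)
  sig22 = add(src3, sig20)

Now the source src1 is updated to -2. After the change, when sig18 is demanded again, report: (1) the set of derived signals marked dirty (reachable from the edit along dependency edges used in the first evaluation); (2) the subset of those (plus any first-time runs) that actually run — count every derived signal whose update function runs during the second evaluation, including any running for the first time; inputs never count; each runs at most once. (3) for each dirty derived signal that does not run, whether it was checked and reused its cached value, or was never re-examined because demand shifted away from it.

Dirty set: sig3, sig5, sig10, sig14, sig15, sig16, sig17, sig18.
Run set: sig3, sig5, sig10, sig14, sig15 (5 run).
Re-examined without running (cache reused): sig16, sig17, sig18.
The important point: at sig16 every value read last time is unchanged, so the dirty flag clears without a run.

Initial pass — values computed on the first demand:
  sig3 = min2(2, -4) = -4
  sig5 = min2(-4, 2) = -4
  sig10 = max2(-4, 2) = 2
  sig14 = min2(2, -4) = -4
  sig15 = min2(2, -4) = -4
  sig16 = min2(-4, -4) = -4
  sig17 = max2(-4, -4) = -4
  sig18 = sub(-4, -4) = 0

Second demand — change propagation:
  sig3: re-runs because src1 2->-2; new result -4 (unchanged).
  sig5: re-runs because src1 2->-2; new result -4 (unchanged).
  sig10: re-runs because src1 2->-2; new result -2.
  sig14: re-runs because sig10 2->-2; new result -4 (unchanged).
  sig15: re-runs because sig10 2->-2; new result -4 (unchanged).
  sig16: re-examined; everything it read last time is the same (src2 unchanged, sig14 unchanged) — cache -4 kept, no run.
  sig17: re-examined; everything it read last time is the same (sig16 unchanged, sig15 unchanged) — cache -4 kept, no run.
  sig18: re-examined; everything it read last time is the same (sig17 unchanged, sig16 unchanged) — cache 0 kept, no run.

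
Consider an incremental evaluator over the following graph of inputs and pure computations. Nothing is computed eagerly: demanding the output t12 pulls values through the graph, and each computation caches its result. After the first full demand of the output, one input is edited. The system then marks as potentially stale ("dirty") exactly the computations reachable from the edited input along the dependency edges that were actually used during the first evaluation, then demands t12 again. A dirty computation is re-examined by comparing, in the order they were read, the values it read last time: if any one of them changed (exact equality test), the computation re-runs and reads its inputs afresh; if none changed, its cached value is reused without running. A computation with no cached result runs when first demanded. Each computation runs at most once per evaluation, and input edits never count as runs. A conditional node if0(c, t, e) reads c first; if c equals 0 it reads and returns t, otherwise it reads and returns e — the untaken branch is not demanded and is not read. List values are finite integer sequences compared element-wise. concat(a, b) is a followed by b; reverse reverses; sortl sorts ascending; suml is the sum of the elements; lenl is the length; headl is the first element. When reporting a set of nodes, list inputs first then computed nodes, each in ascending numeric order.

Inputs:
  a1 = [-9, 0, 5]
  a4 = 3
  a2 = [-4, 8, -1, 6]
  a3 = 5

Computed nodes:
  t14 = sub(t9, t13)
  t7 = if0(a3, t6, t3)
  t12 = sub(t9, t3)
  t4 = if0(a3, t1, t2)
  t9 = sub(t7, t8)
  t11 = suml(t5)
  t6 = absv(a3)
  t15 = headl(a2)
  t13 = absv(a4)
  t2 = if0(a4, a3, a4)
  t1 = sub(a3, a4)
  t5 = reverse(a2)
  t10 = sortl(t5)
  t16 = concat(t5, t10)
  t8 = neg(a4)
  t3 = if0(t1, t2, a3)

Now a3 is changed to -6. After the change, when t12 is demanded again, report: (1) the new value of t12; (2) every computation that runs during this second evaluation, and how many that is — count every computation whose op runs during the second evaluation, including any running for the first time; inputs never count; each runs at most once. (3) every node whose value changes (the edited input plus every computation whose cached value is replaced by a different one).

Initial pass — values computed on the first demand:
  t1 = sub(5, 3) = 2
  t3 = if0(t1=2 -> else branch a3) = 5
  t7 = if0(a3=5 -> else branch t3) = 5
  t8 = neg(3) = -3
  t9 = sub(5, -3) = 8
  t12 = sub(8, 5) = 3

Second demand — change propagation:
  t1: re-runs because a3 5->-6; new result -9.
  t3: re-runs because t1 2->-9; a3 5->-6; new result -6.
  t7: re-runs because a3 5->-6; t3 5->-6; new result -6.
  t9: re-runs because t7 5->-6; new result -3.
  t12: re-runs because t9 8->-3; t3 5->-6; new result 3 (unchanged).

t12 now evaluates to 3.
Run set: t1, t3, t7, t9, t12 (5 run).
Changed values: a3, t1, t3, t7, t9.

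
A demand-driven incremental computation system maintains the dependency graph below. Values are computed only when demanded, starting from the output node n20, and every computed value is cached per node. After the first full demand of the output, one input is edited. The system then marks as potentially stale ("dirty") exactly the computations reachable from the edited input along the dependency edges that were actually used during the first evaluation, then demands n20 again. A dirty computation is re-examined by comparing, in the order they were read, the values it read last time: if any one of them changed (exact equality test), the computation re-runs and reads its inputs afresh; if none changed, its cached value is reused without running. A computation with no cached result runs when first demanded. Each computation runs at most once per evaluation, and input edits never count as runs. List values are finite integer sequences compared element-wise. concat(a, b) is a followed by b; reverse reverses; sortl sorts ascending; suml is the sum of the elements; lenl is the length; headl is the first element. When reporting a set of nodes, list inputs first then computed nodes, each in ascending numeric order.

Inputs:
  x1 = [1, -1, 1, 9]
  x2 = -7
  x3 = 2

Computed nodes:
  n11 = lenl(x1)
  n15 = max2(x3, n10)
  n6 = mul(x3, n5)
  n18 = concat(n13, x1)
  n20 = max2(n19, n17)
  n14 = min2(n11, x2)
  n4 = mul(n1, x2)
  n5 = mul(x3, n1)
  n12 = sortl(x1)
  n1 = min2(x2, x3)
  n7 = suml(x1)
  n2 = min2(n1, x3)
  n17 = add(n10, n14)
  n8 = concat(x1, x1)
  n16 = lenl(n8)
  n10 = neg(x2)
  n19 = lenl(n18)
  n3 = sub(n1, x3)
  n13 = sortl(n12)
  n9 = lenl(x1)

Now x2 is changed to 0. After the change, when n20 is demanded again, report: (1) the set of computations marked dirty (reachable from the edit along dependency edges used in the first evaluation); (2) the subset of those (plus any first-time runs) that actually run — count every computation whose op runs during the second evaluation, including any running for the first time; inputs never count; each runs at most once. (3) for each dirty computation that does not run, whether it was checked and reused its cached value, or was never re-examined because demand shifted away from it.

Marked dirty: n10, n14, n17, n20.
Computations that run: n10, n14, n17 — 3 in total.
Checked but reused from cache: n20.
Key observation: the change is absorbed at n17 — it re-runs but produces the same value, and the output's value is unchanged.

First evaluation (everything demanded from the output):
  n10 = neg(-7) = 7
  n11 = lenl([1, -1, 1, 9]) = 4
  n12 = sortl([1, -1, 1, 9]) = [-1, 1, 1, 9]
  n13 = sortl([-1, 1, 1, 9]) = [-1, 1, 1, 9]
  n14 = min2(4, -7) = -7
  n17 = add(7, -7) = 0
  n18 = concat([-1, 1, 1, 9], [1, -1, 1, 9]) = [-1, 1, 1, 9, 1, -1, 1, 9]
  n19 = lenl([-1, 1, 1, 9, 1, -1, 1, 9]) = 8
  n20 = max2(8, 0) = 8

Propagation after the edit:
  n10: runs — x2 -7->0; result 0.
  n14: runs — x2 -7->0; result 0.
  n17: runs — n10 7->0; n14 -7->0; result 0 (same value as before).
  n20: checked — values it read are unchanged (n19 unchanged, n17 unchanged); reused cached 8 without running.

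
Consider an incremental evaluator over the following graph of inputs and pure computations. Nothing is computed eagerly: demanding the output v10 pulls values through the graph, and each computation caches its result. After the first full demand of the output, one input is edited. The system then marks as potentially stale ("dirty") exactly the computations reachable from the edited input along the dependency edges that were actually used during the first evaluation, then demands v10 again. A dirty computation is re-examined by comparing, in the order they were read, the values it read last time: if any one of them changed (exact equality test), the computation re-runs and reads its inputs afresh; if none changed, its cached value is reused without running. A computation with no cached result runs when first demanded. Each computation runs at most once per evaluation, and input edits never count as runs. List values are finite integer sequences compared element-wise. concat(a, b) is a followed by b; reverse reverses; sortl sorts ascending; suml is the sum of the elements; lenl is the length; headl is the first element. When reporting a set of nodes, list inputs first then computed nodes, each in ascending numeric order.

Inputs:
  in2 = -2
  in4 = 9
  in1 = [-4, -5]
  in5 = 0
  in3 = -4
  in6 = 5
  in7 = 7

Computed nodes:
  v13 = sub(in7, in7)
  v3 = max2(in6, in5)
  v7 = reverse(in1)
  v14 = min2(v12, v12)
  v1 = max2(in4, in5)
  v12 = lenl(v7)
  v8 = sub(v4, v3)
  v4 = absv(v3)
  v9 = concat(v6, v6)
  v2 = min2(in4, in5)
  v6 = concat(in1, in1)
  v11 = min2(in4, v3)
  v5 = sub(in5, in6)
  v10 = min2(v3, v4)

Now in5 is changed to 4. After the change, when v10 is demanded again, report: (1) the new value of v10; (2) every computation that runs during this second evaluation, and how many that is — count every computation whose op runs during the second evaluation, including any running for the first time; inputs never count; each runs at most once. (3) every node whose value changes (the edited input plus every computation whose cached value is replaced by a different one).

v10 now evaluates to 5.
Run set: v3 (1 run).
Changed values: in5.
The important point: v3 recomputes to an identical value, and the output ends up unchanged.

Initial pass — values computed on the first demand:
  v3 = max2(5, 0) = 5
  v4 = absv(5) = 5
  v10 = min2(5, 5) = 5

Second demand — change propagation:
  v3: re-runs because in5 0->4; new result 5 (unchanged).
  v4: re-examined; everything it read last time is the same (v3 unchanged) — cache 5 kept, no run.
  v10: re-examined; everything it read last time is the same (v3 unchanged, v4 unchanged) — cache 5 kept, no run.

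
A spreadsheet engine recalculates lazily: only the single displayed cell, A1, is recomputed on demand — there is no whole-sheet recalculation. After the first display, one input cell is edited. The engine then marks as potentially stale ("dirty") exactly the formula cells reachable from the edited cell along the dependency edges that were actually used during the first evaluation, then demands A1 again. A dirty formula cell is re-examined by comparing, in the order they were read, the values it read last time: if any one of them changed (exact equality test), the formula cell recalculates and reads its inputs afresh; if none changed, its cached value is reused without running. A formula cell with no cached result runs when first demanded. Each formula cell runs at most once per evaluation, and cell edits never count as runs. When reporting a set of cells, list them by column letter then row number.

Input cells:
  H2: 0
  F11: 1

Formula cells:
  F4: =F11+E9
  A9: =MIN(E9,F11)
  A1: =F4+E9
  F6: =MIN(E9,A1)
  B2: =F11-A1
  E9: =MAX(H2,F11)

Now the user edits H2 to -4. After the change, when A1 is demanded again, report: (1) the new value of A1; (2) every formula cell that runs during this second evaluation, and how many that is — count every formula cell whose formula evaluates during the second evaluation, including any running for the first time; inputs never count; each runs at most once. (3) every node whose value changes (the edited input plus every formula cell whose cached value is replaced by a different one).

First evaluation (everything demanded from the output):
  E9 = MAX(0, 1) = 1
  F4 = 1 + 1 = 2
  A1 = 2 + 1 = 3

Propagation after the edit:
  E9: runs — H2 0->-4; result 1 (same value as before).
  F4: checked — values it read are unchanged (F11 unchanged, E9 unchanged); reused cached 2 without running.
  A1: checked — values it read are unchanged (F4 unchanged, E9 unchanged); reused cached 3 without running.

Key observation: the change is absorbed at E9 — it re-runs but produces the same value, and the output's value is unchanged.

New value of A1: 3.
Formula cells that run: E9 — 1 in total.
Values that change: H2.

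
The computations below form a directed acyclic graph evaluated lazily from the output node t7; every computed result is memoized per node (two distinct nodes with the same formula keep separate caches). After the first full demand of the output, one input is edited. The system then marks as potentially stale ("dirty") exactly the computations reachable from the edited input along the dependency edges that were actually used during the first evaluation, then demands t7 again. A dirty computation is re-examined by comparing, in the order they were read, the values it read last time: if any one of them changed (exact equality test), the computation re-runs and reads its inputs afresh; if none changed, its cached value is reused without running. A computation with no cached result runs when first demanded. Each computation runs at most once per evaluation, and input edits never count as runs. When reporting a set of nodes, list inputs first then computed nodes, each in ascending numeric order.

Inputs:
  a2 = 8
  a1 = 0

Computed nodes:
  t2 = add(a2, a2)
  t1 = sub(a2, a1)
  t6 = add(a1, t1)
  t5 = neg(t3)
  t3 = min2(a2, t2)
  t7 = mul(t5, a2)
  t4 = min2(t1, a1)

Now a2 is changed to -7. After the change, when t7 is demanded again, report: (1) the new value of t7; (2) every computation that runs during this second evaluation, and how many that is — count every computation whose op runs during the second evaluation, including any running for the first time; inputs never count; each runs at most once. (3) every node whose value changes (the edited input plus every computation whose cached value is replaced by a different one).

Demanding t7 again yields -98.
4 computations run: t2, t3, t5, t7.
The nodes whose values change: a2, t2, t3, t5, t7.

First demand of the output computes:
  t2 = add(8, 8) = 16
  t3 = min2(8, 16) = 8
  t5 = neg(8) = -8
  t7 = mul(-8, 8) = -64

After the edit, cleaning proceeds:
  t2: a read changed (a2 8->-7; a2 8->-7) — executes, giving -14.
  t3: a read changed (a2 8->-7; t2 16->-14) — executes, giving -14.
  t5: a read changed (t3 8->-14) — executes, giving 14.
  t7: a read changed (t5 -8->14; a2 8->-7) — executes, giving -98.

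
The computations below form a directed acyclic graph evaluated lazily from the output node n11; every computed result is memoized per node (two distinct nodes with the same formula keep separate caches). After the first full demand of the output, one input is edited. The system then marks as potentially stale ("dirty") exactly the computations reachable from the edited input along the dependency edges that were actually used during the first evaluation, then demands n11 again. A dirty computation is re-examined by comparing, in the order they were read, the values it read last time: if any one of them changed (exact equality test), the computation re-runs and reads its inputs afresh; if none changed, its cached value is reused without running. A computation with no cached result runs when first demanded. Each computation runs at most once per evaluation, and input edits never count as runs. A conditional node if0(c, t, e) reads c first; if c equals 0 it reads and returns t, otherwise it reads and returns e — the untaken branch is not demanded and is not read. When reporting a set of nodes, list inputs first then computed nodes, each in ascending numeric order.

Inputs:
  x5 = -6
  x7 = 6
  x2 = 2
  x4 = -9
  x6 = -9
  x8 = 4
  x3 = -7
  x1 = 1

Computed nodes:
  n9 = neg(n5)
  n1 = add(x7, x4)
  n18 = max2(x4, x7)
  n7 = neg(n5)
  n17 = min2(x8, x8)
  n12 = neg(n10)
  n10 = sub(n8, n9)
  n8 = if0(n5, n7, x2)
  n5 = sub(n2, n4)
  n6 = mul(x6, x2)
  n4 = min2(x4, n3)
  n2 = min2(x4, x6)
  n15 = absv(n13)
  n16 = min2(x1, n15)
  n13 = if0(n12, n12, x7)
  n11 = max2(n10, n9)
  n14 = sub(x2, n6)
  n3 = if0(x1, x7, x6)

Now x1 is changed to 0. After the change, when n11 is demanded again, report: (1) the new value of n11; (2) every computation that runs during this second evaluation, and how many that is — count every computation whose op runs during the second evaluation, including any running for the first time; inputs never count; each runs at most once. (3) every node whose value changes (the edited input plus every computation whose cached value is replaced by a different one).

Demanding n11 again yields 0.
2 computations run: n3, n4.
The nodes whose values change: x1, n3.
Note the absorption at n4: it re-runs yet its value is the same, leaving the output's value untouched.

First demand of the output computes:
  n2 = min2(-9, -9) = -9
  n3 = if0(x1=1 -> else branch x6) = -9
  n4 = min2(-9, -9) = -9
  n5 = sub(-9, -9) = 0
  n7 = neg(0) = 0
  n8 = if0(n5=0 -> then branch n7) = 0
  n9 = neg(0) = 0
  n10 = sub(0, 0) = 0
  n11 = max2(0, 0) = 0

After the edit, cleaning proceeds:
  n3: a read changed (x1 1->0) — executes, giving 6.
  n4: a read changed (n3 -9->6) — executes, giving -9 — identical to its old value.
  n5: dirty, but its reads are unchanged (n2 unchanged, n4 unchanged); cached 0 stands.
  n7: dirty, but its reads are unchanged (n5 unchanged); cached 0 stands.
  n8: dirty, but its reads are unchanged (n5 unchanged, n7 unchanged); cached 0 stands.
  n9: dirty, but its reads are unchanged (n5 unchanged); cached 0 stands.
  n10: dirty, but its reads are unchanged (n8 unchanged, n9 unchanged); cached 0 stands.
  n11: dirty, but its reads are unchanged (n10 unchanged, n9 unchanged); cached 0 stands.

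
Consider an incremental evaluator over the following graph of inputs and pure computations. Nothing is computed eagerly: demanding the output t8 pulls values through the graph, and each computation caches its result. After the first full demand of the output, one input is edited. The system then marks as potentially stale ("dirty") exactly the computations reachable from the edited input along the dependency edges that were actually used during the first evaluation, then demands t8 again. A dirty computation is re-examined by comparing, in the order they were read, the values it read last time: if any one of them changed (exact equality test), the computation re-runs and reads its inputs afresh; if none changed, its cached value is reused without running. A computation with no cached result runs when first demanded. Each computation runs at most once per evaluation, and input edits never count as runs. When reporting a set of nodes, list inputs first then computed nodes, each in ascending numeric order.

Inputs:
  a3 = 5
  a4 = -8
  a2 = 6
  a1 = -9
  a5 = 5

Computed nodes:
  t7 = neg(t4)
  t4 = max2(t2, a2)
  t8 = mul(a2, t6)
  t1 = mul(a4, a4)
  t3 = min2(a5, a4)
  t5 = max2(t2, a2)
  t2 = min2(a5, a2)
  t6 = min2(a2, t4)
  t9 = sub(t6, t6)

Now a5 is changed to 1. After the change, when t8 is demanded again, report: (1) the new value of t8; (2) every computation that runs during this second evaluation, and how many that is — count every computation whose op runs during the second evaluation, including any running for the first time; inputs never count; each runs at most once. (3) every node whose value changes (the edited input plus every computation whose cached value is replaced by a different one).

t8 now evaluates to 36.
Run set: t2, t4 (2 run).
Changed values: a5, t2.
The important point: t4 recomputes to an identical value, and the output ends up unchanged.

Initial pass — values computed on the first demand:
  t2 = min2(5, 6) = 5
  t4 = max2(5, 6) = 6
  t6 = min2(6, 6) = 6
  t8 = mul(6, 6) = 36

Second demand — change propagation:
  t2: re-runs because a5 5->1; new result 1.
  t4: re-runs because t2 5->1; new result 6 (unchanged).
  t6: re-examined; everything it read last time is the same (a2 unchanged, t4 unchanged) — cache 6 kept, no run.
  t8: re-examined; everything it read last time is the same (a2 unchanged, t6 unchanged) — cache 36 kept, no run.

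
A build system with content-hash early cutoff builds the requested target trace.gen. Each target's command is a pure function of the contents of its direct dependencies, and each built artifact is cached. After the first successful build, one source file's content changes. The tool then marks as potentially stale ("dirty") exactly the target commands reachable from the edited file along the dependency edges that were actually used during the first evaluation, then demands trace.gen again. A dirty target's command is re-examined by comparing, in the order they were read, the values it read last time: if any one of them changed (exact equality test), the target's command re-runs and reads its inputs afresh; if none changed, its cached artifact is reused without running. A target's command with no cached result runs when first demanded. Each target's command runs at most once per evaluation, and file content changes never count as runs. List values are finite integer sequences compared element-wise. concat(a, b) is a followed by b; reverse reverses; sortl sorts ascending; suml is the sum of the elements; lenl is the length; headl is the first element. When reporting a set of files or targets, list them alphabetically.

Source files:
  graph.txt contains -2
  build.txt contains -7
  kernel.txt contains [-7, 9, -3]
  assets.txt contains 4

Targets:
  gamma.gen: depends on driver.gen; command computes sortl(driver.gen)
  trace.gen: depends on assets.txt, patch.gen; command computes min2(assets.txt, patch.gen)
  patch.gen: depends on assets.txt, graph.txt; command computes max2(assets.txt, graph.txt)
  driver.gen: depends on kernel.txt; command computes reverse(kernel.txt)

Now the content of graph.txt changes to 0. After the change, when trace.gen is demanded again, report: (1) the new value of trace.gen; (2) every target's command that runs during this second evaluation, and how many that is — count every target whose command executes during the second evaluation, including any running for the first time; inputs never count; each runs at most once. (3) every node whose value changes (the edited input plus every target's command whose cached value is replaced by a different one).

First evaluation (everything demanded from the output):
  patch.gen = max2(4, -2) = 4
  trace.gen = min2(4, 4) = 4

Propagation after the edit:
  patch.gen: runs — graph.txt -2->0; result 4 (same value as before).
  trace.gen: checked — values it read are unchanged (assets.txt unchanged, patch.gen unchanged); reused cached 4 without running.

Key observation: the change is absorbed at patch.gen — it re-runs but produces the same value, and the output's value is unchanged.

New value of trace.gen: 4.
Target commands that run: patch.gen — 1 in total.
Values that change: graph.txt.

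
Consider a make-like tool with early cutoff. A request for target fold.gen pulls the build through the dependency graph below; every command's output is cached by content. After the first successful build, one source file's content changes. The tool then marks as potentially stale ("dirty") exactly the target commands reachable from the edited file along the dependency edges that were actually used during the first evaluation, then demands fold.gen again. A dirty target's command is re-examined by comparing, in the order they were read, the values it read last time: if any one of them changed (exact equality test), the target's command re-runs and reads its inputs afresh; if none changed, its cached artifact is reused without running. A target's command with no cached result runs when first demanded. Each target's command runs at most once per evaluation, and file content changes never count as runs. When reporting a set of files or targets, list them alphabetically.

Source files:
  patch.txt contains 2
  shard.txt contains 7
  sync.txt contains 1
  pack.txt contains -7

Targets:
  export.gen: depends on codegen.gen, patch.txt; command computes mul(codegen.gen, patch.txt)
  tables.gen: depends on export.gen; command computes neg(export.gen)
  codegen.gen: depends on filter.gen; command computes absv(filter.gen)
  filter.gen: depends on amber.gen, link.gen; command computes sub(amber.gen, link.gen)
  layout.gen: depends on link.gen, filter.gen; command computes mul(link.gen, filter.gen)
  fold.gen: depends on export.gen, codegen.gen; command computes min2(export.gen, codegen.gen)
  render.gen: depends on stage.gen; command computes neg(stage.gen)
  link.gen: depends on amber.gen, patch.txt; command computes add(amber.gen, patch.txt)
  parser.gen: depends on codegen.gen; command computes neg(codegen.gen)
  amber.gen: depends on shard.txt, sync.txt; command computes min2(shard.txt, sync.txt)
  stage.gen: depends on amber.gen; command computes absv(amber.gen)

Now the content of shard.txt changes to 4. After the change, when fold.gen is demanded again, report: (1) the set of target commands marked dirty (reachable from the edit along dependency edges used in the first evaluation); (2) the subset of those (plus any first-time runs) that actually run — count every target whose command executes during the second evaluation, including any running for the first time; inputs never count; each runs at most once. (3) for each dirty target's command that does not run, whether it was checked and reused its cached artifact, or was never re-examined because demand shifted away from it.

The edit dirties: amber.gen, codegen.gen, export.gen, filter.gen, fold.gen, link.gen.
1 target commands run: amber.gen.
Cache hits after checking: codegen.gen, export.gen, filter.gen, fold.gen, link.gen.
Note the absorption at amber.gen: it re-runs yet its value is the same, leaving the output's value untouched.

First demand of the output computes:
  amber.gen = min2(7, 1) = 1
  link.gen = add(1, 2) = 3
  filter.gen = sub(1, 3) = -2
  codegen.gen = absv(-2) = 2
  export.gen = mul(2, 2) = 4
  fold.gen = min2(4, 2) = 2

After the edit, cleaning proceeds:
  amber.gen: a read changed (shard.txt 7->4) — executes, giving 1 — identical to its old value.
  link.gen: dirty, but its reads are unchanged (amber.gen unchanged, patch.txt unchanged); cached 3 stands.
  filter.gen: dirty, but its reads are unchanged (amber.gen unchanged, link.gen unchanged); cached -2 stands.
  codegen.gen: dirty, but its reads are unchanged (filter.gen unchanged); cached 2 stands.
  export.gen: dirty, but its reads are unchanged (codegen.gen unchanged, patch.txt unchanged); cached 4 stands.
  fold.gen: dirty, but its reads are unchanged (export.gen unchanged, codegen.gen unchanged); cached 2 stands.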